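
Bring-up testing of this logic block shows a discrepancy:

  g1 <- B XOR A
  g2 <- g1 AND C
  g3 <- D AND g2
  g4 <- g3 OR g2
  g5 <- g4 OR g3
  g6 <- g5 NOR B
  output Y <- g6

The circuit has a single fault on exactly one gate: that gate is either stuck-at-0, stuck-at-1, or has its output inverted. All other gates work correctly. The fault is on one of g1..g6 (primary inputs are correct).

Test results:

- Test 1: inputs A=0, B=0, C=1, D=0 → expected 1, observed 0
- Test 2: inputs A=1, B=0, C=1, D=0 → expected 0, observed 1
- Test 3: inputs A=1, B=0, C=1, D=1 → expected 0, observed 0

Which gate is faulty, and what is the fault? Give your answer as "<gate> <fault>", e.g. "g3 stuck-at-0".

g4 inverted output

Fault-free values for test 1 (A=0, B=0, C=1, D=0): g1=0, g2=0, g3=0, g4=0, g5=0, g6=1, giving Y=1. Observed 0.
Test 1: faults giving observed 0 are {g1 stuck-at-1, g1 inverted output, g2 stuck-at-1, g2 inverted output, g3 stuck-at-1, g3 inverted output, g4 stuck-at-1, g4 inverted output, g5 stuck-at-1, g5 inverted output, g6 stuck-at-0, g6 inverted output}.
Test 2 (A=1, B=0, C=1, D=0): fault-free g1=1, g2=1, g3=0, g4=1, g5=1, g6=0 → 0; observed 1. Eliminates g1 stuck-at-1, g2 stuck-at-1, g3 stuck-at-1, g3 inverted output, g4 stuck-at-1, g5 stuck-at-1, g6 stuck-at-0.
Test 3 (A=1, B=0, C=1, D=1): fault-free g1=1, g2=1, g3=1, g4=1, g5=1, g6=0 → 0; observed 0. Eliminates g1 inverted output, g2 inverted output, g5 inverted output, g6 inverted output.
Only g4 inverted output is consistent with every test.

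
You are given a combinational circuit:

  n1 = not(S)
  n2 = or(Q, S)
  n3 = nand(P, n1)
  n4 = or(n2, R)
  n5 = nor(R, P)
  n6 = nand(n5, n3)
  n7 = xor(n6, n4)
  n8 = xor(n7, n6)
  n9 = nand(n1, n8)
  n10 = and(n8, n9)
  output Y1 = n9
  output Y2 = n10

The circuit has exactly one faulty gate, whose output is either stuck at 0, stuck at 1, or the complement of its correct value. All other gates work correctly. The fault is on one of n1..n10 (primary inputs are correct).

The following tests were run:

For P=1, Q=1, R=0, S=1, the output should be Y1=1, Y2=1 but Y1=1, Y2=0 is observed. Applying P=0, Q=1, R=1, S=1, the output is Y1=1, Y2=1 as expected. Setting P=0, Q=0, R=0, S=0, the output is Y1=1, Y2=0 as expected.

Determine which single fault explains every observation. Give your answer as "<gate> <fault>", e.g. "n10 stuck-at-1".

Fault-free values for test 1 (P=1, Q=1, R=0, S=1): n1=0, n2=1, n3=1, n4=1, n5=0, n6=1, n7=0, n8=1, n9=1, n10=1, giving Y1=1, Y2=1. Observed Y1=1, Y2=0.
Test 1: faults giving observed Y1=1, Y2=0 are {n2 stuck-at-0, n2 inverted output, n4 stuck-at-0, n4 inverted output, n7 stuck-at-1, n7 inverted output, n8 stuck-at-0, n8 inverted output, n10 stuck-at-0, n10 inverted output}.
Test 2 (P=0, Q=1, R=1, S=1): fault-free n1=0, n2=1, n3=1, n4=1, n5=0, n6=1, n7=0, n8=1, n9=1, n10=1 → Y1=1, Y2=1; observed Y1=1, Y2=1. Eliminates n4 stuck-at-0, n4 inverted output, n7 stuck-at-1, n7 inverted output, n8 stuck-at-0, n8 inverted output, n10 stuck-at-0, n10 inverted output.
Test 3 (P=0, Q=0, R=0, S=0): fault-free n1=1, n2=0, n3=1, n4=0, n5=1, n6=0, n7=0, n8=0, n9=1, n10=0 → Y1=1, Y2=0; observed Y1=1, Y2=0. Eliminates n2 inverted output.
Only n2 stuck-at-0 is consistent with every test.

n2 stuck-at-0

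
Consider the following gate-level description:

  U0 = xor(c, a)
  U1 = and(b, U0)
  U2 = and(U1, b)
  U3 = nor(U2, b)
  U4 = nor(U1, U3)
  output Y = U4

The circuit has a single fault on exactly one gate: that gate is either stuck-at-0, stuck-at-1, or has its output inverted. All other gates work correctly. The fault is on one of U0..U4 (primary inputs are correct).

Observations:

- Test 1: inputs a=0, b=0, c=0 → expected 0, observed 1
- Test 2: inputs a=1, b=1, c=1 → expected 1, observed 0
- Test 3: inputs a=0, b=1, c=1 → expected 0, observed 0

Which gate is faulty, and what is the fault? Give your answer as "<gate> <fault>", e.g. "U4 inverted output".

Fault-free values for test 1 (a=0, b=0, c=0): U0=0, U1=0, U2=0, U3=1, U4=0, giving Y=0. Observed 1.
Test 1: faults giving observed 1 are {U2 stuck-at-1, U2 inverted output, U3 stuck-at-0, U3 inverted output, U4 stuck-at-1, U4 inverted output}.
Test 2 (a=1, b=1, c=1): fault-free U0=0, U1=0, U2=0, U3=0, U4=1 → 1; observed 0. Eliminates U2 stuck-at-1, U2 inverted output, U3 stuck-at-0, U4 stuck-at-1.
Test 3 (a=0, b=1, c=1): fault-free U0=1, U1=1, U2=1, U3=0, U4=0 → 0; observed 0. Eliminates U4 inverted output.
Only U3 inverted output is consistent with every test.

U3 inverted output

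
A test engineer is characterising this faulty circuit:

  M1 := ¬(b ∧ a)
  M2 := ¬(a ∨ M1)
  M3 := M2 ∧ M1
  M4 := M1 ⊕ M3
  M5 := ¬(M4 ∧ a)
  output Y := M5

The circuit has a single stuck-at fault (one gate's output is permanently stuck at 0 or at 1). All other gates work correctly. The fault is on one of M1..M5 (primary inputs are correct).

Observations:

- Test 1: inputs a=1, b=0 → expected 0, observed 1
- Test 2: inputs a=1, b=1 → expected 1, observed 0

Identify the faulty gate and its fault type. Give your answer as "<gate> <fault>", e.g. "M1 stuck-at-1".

Fault-free values for test 1 (a=1, b=0): M1=1, M2=0, M3=0, M4=1, M5=0, giving Y=0. Observed 1.
Test 1: faults giving observed 1 are {M1 stuck-at-0, M2 stuck-at-1, M3 stuck-at-1, M4 stuck-at-0, M5 stuck-at-1}.
Test 2 (a=1, b=1): fault-free M1=0, M2=0, M3=0, M4=0, M5=1 → 1; observed 0. Eliminates M1 stuck-at-0, M2 stuck-at-1, M4 stuck-at-0, M5 stuck-at-1.
Only M3 stuck-at-1 is consistent with every test.

M3 stuck-at-1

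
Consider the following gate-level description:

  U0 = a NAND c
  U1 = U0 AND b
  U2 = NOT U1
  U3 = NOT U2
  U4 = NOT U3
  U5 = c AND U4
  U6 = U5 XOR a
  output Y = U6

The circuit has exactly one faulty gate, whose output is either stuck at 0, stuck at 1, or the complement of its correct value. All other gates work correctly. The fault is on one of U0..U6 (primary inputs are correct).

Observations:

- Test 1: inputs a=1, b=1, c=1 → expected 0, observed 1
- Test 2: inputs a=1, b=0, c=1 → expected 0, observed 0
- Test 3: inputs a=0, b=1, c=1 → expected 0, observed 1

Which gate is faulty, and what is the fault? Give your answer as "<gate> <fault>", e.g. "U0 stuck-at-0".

Fault-free values for test 1 (a=1, b=1, c=1): U0=0, U1=0, U2=1, U3=0, U4=1, U5=1, U6=0, giving Y=0. Observed 1.
Test 1: faults giving observed 1 are {U0 stuck-at-1, U0 inverted output, U1 stuck-at-1, U1 inverted output, U2 stuck-at-0, U2 inverted output, U3 stuck-at-1, U3 inverted output, U4 stuck-at-0, U4 inverted output, U5 stuck-at-0, U5 inverted output, U6 stuck-at-1, U6 inverted output}.
Test 2 (a=1, b=0, c=1): fault-free U0=0, U1=0, U2=1, U3=0, U4=1, U5=1, U6=0 → 0; observed 0. Eliminates U1 stuck-at-1, U1 inverted output, U2 stuck-at-0, U2 inverted output, U3 stuck-at-1, U3 inverted output, U4 stuck-at-0, U4 inverted output, U5 stuck-at-0, U5 inverted output, U6 stuck-at-1, U6 inverted output.
Test 3 (a=0, b=1, c=1): fault-free U0=1, U1=1, U2=0, U3=1, U4=0, U5=0, U6=0 → 0; observed 1. Eliminates U0 stuck-at-1.
Only U0 inverted output is consistent with every test.

U0 inverted output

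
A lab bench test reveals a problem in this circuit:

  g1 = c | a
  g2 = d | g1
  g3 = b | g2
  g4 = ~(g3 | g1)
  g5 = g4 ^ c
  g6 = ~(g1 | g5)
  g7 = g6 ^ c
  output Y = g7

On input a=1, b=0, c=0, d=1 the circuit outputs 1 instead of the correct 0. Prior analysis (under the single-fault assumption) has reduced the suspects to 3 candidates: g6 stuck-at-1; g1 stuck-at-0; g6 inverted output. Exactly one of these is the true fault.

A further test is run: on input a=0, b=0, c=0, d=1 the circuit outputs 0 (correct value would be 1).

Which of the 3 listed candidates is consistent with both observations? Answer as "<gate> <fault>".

g6 inverted output

Evaluate each candidate on input a=0, b=0, c=0, d=1:
  g6 stuck-at-1: g1=0, g2=1, g3=1, g4=0, g5=0, g6=1 [stuck-at-1], g7=1 → 1 — eliminated
  g1 stuck-at-0: g1=0 [stuck-at-0], g2=1, g3=1, g4=0, g5=0, g6=1, g7=1 → 1 — eliminated
  g6 inverted output: g1=0, g2=1, g3=1, g4=0, g5=0, g6=0 [inverted output], g7=0 → 0 — matches
Only g6 inverted output reproduces the observed 0.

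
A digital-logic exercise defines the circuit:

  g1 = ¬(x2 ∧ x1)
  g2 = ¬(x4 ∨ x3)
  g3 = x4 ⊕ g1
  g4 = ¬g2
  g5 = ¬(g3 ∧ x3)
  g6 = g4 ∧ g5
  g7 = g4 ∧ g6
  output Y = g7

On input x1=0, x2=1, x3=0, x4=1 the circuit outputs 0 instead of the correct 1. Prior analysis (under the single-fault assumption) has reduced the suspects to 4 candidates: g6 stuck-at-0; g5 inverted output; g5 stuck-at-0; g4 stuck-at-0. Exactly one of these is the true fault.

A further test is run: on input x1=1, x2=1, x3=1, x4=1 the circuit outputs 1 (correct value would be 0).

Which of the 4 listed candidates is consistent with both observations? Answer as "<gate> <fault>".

Evaluate each candidate on input x1=1, x2=1, x3=1, x4=1:
  g6 stuck-at-0: g1=0, g2=0, g3=1, g4=1, g5=0, g6=0 [stuck-at-0], g7=0 → 0 — eliminated
  g5 inverted output: g1=0, g2=0, g3=1, g4=1, g5=1 [inverted output], g6=1, g7=1 → 1 — matches
  g5 stuck-at-0: g1=0, g2=0, g3=1, g4=1, g5=0 [stuck-at-0], g6=0, g7=0 → 0 — eliminated
  g4 stuck-at-0: g1=0, g2=0, g3=1, g4=0 [stuck-at-0], g5=0, g6=0, g7=0 → 0 — eliminated
Only g5 inverted output reproduces the observed 1.

g5 inverted output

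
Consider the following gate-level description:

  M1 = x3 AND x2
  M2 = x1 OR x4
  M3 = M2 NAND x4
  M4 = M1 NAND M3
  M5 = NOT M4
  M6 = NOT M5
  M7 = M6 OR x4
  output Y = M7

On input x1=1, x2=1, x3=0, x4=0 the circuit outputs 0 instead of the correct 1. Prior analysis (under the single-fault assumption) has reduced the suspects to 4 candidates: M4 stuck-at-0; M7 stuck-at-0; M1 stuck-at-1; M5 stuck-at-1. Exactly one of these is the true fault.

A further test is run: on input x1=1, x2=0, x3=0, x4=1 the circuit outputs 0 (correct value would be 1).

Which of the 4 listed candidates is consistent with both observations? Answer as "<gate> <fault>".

Evaluate each candidate on input x1=1, x2=0, x3=0, x4=1:
  M4 stuck-at-0: M1=0, M2=1, M3=0, M4=0 [stuck-at-0], M5=1, M6=0, M7=1 → 1 — eliminated
  M7 stuck-at-0: M1=0, M2=1, M3=0, M4=1, M5=0, M6=1, M7=0 [stuck-at-0] → 0 — matches
  M1 stuck-at-1: M1=1 [stuck-at-1], M2=1, M3=0, M4=1, M5=0, M6=1, M7=1 → 1 — eliminated
  M5 stuck-at-1: M1=0, M2=1, M3=0, M4=1, M5=1 [stuck-at-1], M6=0, M7=1 → 1 — eliminated
Only M7 stuck-at-0 reproduces the observed 0.

M7 stuck-at-0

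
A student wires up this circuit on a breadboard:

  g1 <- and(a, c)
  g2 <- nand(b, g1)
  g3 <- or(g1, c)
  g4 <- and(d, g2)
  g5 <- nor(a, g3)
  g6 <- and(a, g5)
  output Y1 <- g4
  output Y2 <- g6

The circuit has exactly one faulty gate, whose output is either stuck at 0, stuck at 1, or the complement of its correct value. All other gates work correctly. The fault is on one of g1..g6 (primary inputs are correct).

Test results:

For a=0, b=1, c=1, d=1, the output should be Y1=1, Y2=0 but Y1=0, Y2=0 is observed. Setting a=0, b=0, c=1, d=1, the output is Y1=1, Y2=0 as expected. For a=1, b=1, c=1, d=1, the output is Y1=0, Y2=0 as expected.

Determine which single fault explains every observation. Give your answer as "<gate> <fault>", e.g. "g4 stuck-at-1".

Fault-free values for test 1 (a=0, b=1, c=1, d=1): g1=0, g2=1, g3=1, g4=1, g5=0, g6=0, giving Y1=1, Y2=0. Observed Y1=0, Y2=0.
Test 1: faults giving observed Y1=0, Y2=0 are {g1 stuck-at-1, g1 inverted output, g2 stuck-at-0, g2 inverted output, g4 stuck-at-0, g4 inverted output}.
Test 2 (a=0, b=0, c=1, d=1): fault-free g1=0, g2=1, g3=1, g4=1, g5=0, g6=0 → Y1=1, Y2=0; observed Y1=1, Y2=0. Eliminates g2 stuck-at-0, g2 inverted output, g4 stuck-at-0, g4 inverted output.
Test 3 (a=1, b=1, c=1, d=1): fault-free g1=1, g2=0, g3=1, g4=0, g5=0, g6=0 → Y1=0, Y2=0; observed Y1=0, Y2=0. Eliminates g1 inverted output.
Only g1 stuck-at-1 is consistent with every test.

g1 stuck-at-1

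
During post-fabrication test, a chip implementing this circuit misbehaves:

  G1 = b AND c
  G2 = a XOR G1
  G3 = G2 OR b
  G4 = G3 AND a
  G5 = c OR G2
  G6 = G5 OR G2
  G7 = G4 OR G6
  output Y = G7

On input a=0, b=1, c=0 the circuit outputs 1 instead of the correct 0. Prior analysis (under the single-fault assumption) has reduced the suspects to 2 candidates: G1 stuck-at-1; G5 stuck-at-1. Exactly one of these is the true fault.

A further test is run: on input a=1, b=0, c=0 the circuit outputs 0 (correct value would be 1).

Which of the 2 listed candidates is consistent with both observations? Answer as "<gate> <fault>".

Evaluate each candidate on input a=1, b=0, c=0:
  G1 stuck-at-1: G1=1 [stuck-at-1], G2=0, G3=0, G4=0, G5=0, G6=0, G7=0 → 0 — matches
  G5 stuck-at-1: G1=0, G2=1, G3=1, G4=1, G5=1 [stuck-at-1], G6=1, G7=1 → 1 — eliminated
Only G1 stuck-at-1 reproduces the observed 0.

G1 stuck-at-1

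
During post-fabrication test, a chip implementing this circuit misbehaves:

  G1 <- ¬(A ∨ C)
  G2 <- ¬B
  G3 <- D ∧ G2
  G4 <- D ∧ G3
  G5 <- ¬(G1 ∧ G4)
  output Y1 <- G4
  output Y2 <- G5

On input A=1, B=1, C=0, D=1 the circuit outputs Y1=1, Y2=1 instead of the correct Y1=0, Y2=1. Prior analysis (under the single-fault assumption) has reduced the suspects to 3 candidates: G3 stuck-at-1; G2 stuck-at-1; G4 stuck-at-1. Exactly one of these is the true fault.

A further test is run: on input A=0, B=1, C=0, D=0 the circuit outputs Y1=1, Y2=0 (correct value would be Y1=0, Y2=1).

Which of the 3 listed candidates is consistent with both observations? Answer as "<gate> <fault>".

G4 stuck-at-1

Evaluate each candidate on input A=0, B=1, C=0, D=0:
  G3 stuck-at-1: G1=1, G2=0, G3=1 [stuck-at-1], G4=0, G5=1 → Y1=0, Y2=1 — eliminated
  G2 stuck-at-1: G1=1, G2=1 [stuck-at-1], G3=0, G4=0, G5=1 → Y1=0, Y2=1 — eliminated
  G4 stuck-at-1: G1=1, G2=0, G3=0, G4=1 [stuck-at-1], G5=0 → Y1=1, Y2=0 — matches
Only G4 stuck-at-1 reproduces the observed Y1=1, Y2=0.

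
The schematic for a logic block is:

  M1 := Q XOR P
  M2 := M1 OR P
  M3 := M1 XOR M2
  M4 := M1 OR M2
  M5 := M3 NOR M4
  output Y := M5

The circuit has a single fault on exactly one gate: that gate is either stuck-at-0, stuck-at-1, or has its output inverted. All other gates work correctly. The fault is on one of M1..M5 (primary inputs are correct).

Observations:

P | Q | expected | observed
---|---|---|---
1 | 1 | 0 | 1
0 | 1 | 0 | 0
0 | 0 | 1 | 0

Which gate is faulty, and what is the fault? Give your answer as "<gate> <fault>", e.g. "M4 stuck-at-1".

Fault-free values for test 1 (P=1, Q=1): M1=0, M2=1, M3=1, M4=1, M5=0, giving Y=0. Observed 1.
Test 1: faults giving observed 1 are {M2 stuck-at-0, M2 inverted output, M5 stuck-at-1, M5 inverted output}.
Test 2 (P=0, Q=1): fault-free M1=1, M2=1, M3=0, M4=1, M5=0 → 0; observed 0. Eliminates M5 stuck-at-1, M5 inverted output.
Test 3 (P=0, Q=0): fault-free M1=0, M2=0, M3=0, M4=0, M5=1 → 1; observed 0. Eliminates M2 stuck-at-0.
Only M2 inverted output is consistent with every test.

M2 inverted output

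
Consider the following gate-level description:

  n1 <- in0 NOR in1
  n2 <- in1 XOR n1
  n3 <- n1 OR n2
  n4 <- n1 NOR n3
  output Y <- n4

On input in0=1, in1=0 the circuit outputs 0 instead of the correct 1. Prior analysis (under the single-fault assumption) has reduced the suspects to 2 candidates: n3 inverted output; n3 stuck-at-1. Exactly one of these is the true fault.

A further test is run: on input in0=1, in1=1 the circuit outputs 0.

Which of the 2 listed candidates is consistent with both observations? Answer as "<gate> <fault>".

n3 stuck-at-1

Evaluate each candidate on input in0=1, in1=1:
  n3 inverted output: n1=0, n2=1, n3=0 [inverted output], n4=1 → 1 — eliminated
  n3 stuck-at-1: n1=0, n2=1, n3=1 [stuck-at-1], n4=0 → 0 — matches
Only n3 stuck-at-1 reproduces the observed 0.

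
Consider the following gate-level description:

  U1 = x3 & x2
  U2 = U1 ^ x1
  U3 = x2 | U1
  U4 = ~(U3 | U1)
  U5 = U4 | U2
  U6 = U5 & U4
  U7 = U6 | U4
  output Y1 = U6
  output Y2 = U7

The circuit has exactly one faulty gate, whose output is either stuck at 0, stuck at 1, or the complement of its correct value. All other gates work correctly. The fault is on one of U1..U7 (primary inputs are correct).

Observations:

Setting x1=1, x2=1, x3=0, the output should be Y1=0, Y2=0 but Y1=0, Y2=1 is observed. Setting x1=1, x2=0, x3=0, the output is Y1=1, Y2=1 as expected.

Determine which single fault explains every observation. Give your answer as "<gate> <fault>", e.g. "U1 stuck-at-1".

U7 stuck-at-1

Fault-free values for test 1 (x1=1, x2=1, x3=0): U1=0, U2=1, U3=1, U4=0, U5=1, U6=0, U7=0, giving Y1=0, Y2=0. Observed Y1=0, Y2=1.
Test 1: faults giving observed Y1=0, Y2=1 are {U7 stuck-at-1, U7 inverted output}.
Test 2 (x1=1, x2=0, x3=0): fault-free U1=0, U2=1, U3=0, U4=1, U5=1, U6=1, U7=1 → Y1=1, Y2=1; observed Y1=1, Y2=1. Eliminates U7 inverted output.
Only U7 stuck-at-1 is consistent with every test.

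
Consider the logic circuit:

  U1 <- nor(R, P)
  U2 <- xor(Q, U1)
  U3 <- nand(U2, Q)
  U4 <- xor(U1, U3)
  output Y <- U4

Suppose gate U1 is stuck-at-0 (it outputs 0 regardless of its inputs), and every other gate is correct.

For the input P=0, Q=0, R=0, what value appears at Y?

Propagate with U1 forced: U1=0 [stuck-at-0], U2=0, U3=1, U4=1.
So Y = 1. (Without the fault it would be 0.)

1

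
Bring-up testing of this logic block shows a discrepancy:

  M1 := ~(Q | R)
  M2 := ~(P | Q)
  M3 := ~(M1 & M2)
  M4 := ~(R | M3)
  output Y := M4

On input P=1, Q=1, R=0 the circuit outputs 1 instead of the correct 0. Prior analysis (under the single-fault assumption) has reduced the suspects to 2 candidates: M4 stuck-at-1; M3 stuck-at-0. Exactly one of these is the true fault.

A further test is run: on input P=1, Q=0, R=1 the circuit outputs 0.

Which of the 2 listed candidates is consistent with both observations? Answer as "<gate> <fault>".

M3 stuck-at-0

Evaluate each candidate on input P=1, Q=0, R=1:
  M4 stuck-at-1: M1=0, M2=0, M3=1, M4=1 [stuck-at-1] → 1 — eliminated
  M3 stuck-at-0: M1=0, M2=0, M3=0 [stuck-at-0], M4=0 → 0 — matches
Only M3 stuck-at-0 reproduces the observed 0.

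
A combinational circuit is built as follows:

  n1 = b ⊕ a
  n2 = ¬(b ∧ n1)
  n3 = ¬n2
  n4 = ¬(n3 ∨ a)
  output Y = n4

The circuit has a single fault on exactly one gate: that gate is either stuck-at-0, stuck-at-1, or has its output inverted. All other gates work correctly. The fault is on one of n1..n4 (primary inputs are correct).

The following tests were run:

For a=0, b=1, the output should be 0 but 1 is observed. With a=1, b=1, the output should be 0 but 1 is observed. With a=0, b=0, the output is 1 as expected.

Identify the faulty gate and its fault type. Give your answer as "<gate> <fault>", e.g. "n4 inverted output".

n4 stuck-at-1

Fault-free values for test 1 (a=0, b=1): n1=1, n2=0, n3=1, n4=0, giving Y=0. Observed 1.
Test 1: faults giving observed 1 are {n1 stuck-at-0, n1 inverted output, n2 stuck-at-1, n2 inverted output, n3 stuck-at-0, n3 inverted output, n4 stuck-at-1, n4 inverted output}.
Test 2 (a=1, b=1): fault-free n1=0, n2=1, n3=0, n4=0 → 0; observed 1. Eliminates n1 stuck-at-0, n1 inverted output, n2 stuck-at-1, n2 inverted output, n3 stuck-at-0, n3 inverted output.
Test 3 (a=0, b=0): fault-free n1=0, n2=1, n3=0, n4=1 → 1; observed 1. Eliminates n4 inverted output.
Only n4 stuck-at-1 is consistent with every test.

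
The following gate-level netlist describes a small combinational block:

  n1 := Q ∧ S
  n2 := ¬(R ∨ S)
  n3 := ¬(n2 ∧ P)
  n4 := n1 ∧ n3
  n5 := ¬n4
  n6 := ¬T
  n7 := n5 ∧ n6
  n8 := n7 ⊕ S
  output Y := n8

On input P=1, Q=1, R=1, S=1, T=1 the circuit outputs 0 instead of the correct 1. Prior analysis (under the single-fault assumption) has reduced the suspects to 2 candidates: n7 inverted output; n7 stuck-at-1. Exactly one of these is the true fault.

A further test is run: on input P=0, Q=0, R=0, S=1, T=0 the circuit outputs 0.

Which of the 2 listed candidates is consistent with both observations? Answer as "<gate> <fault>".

Evaluate each candidate on input P=0, Q=0, R=0, S=1, T=0:
  n7 inverted output: n1=0, n2=0, n3=1, n4=0, n5=1, n6=1, n7=0 [inverted output], n8=1 → 1 — eliminated
  n7 stuck-at-1: n1=0, n2=0, n3=1, n4=0, n5=1, n6=1, n7=1 [stuck-at-1], n8=0 → 0 — matches
Only n7 stuck-at-1 reproduces the observed 0.

n7 stuck-at-1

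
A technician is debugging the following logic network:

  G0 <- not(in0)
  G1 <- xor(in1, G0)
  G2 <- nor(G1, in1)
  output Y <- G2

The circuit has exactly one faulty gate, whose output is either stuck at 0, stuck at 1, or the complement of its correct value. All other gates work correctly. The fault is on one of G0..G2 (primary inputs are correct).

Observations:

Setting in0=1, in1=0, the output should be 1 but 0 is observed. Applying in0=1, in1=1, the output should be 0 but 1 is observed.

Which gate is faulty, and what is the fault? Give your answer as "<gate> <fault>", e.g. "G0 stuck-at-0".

G2 inverted output

Fault-free values for test 1 (in0=1, in1=0): G0=0, G1=0, G2=1, giving Y=1. Observed 0.
Test 1: faults giving observed 0 are {G0 stuck-at-1, G0 inverted output, G1 stuck-at-1, G1 inverted output, G2 stuck-at-0, G2 inverted output}.
Test 2 (in0=1, in1=1): fault-free G0=0, G1=1, G2=0 → 0; observed 1. Eliminates G0 stuck-at-1, G0 inverted output, G1 stuck-at-1, G1 inverted output, G2 stuck-at-0.
Only G2 inverted output is consistent with every test.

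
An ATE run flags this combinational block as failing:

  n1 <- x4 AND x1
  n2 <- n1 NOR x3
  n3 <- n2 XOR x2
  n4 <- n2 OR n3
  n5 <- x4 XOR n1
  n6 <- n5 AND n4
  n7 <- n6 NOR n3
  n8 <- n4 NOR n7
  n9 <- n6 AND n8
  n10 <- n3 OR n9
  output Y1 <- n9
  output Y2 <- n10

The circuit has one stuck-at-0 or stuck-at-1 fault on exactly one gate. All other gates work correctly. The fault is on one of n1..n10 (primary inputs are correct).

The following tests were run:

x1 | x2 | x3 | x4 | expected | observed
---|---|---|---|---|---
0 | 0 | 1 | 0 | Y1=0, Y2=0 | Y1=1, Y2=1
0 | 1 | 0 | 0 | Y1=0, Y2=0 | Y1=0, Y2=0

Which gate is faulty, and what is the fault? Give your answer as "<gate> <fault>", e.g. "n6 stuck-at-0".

n6 stuck-at-1

Fault-free values for test 1 (x1=0, x2=0, x3=1, x4=0): n1=0, n2=0, n3=0, n4=0, n5=0, n6=0, n7=1, n8=0, n9=0, n10=0, giving Y1=0, Y2=0. Observed Y1=1, Y2=1.
Test 1: faults giving observed Y1=1, Y2=1 are {n6 stuck-at-1, n9 stuck-at-1}.
Test 2 (x1=0, x2=1, x3=0, x4=0): fault-free n1=0, n2=1, n3=0, n4=1, n5=0, n6=0, n7=1, n8=0, n9=0, n10=0 → Y1=0, Y2=0; observed Y1=0, Y2=0. Eliminates n9 stuck-at-1.
Only n6 stuck-at-1 is consistent with every test.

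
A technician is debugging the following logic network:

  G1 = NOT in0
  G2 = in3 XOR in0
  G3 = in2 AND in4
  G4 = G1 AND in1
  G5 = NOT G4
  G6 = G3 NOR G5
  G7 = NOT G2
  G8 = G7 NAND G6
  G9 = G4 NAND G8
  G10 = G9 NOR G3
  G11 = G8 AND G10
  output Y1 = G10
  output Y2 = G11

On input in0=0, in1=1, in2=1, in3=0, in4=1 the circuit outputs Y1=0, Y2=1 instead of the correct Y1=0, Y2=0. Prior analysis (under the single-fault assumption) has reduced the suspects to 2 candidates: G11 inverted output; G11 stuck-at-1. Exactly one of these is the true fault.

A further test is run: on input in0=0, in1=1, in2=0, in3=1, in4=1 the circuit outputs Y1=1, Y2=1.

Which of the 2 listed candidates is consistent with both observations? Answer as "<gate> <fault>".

G11 stuck-at-1

Evaluate each candidate on input in0=0, in1=1, in2=0, in3=1, in4=1:
  G11 inverted output: G1=1, G2=1, G3=0, G4=1, G5=0, G6=1, G7=0, G8=1, G9=0, G10=1, G11=0 [inverted output] → Y1=1, Y2=0 — eliminated
  G11 stuck-at-1: G1=1, G2=1, G3=0, G4=1, G5=0, G6=1, G7=0, G8=1, G9=0, G10=1, G11=1 [stuck-at-1] → Y1=1, Y2=1 — matches
Only G11 stuck-at-1 reproduces the observed Y1=1, Y2=1.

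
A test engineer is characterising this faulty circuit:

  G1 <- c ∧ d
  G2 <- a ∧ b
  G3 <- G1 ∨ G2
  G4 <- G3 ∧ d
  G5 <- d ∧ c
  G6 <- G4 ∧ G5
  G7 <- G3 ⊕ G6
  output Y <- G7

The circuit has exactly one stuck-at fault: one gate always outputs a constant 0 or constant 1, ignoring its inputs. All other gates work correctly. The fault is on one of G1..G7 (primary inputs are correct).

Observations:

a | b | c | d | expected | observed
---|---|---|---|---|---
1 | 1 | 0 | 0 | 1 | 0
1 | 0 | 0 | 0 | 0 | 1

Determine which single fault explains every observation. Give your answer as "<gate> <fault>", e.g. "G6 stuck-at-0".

G6 stuck-at-1

Fault-free values for test 1 (a=1, b=1, c=0, d=0): G1=0, G2=1, G3=1, G4=0, G5=0, G6=0, G7=1, giving Y=1. Observed 0.
Test 1: faults giving observed 0 are {G2 stuck-at-0, G3 stuck-at-0, G6 stuck-at-1, G7 stuck-at-0}.
Test 2 (a=1, b=0, c=0, d=0): fault-free G1=0, G2=0, G3=0, G4=0, G5=0, G6=0, G7=0 → 0; observed 1. Eliminates G2 stuck-at-0, G3 stuck-at-0, G7 stuck-at-0.
Only G6 stuck-at-1 is consistent with every test.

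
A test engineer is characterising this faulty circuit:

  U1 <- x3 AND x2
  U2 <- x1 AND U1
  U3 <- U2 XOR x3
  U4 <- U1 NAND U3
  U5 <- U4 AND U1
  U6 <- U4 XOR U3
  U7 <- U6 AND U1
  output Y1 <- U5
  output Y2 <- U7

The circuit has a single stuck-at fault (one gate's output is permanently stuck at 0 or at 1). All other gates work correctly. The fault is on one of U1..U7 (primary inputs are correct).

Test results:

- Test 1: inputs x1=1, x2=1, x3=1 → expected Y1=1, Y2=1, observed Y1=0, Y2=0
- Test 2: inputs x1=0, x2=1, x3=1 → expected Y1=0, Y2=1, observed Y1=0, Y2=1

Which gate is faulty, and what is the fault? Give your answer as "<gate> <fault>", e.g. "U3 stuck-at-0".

U4 stuck-at-0

Fault-free values for test 1 (x1=1, x2=1, x3=1): U1=1, U2=1, U3=0, U4=1, U5=1, U6=1, U7=1, giving Y1=1, Y2=1. Observed Y1=0, Y2=0.
Test 1: faults giving observed Y1=0, Y2=0 are {U1 stuck-at-0, U4 stuck-at-0}.
Test 2 (x1=0, x2=1, x3=1): fault-free U1=1, U2=0, U3=1, U4=0, U5=0, U6=1, U7=1 → Y1=0, Y2=1; observed Y1=0, Y2=1. Eliminates U1 stuck-at-0.
Only U4 stuck-at-0 is consistent with every test.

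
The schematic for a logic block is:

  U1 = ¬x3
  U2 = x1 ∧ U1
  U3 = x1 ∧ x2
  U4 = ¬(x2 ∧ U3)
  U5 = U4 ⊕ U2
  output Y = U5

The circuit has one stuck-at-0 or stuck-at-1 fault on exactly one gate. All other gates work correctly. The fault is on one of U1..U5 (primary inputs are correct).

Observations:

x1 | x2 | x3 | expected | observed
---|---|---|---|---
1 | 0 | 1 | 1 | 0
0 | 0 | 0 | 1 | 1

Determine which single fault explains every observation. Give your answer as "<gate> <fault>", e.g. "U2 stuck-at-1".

Fault-free values for test 1 (x1=1, x2=0, x3=1): U1=0, U2=0, U3=0, U4=1, U5=1, giving Y=1. Observed 0.
Test 1: faults giving observed 0 are {U1 stuck-at-1, U2 stuck-at-1, U4 stuck-at-0, U5 stuck-at-0}.
Test 2 (x1=0, x2=0, x3=0): fault-free U1=1, U2=0, U3=0, U4=1, U5=1 → 1; observed 1. Eliminates U2 stuck-at-1, U4 stuck-at-0, U5 stuck-at-0.
Only U1 stuck-at-1 is consistent with every test.

U1 stuck-at-1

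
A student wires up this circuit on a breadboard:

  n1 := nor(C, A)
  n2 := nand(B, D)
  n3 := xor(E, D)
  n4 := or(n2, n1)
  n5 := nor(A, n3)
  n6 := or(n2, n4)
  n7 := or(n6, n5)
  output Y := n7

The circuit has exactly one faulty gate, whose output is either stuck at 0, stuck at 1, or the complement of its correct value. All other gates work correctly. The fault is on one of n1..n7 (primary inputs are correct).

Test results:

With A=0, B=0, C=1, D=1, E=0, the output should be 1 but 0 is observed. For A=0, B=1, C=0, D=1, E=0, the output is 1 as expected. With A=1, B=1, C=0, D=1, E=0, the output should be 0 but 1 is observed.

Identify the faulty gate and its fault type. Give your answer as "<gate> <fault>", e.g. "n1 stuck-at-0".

n2 inverted output

Fault-free values for test 1 (A=0, B=0, C=1, D=1, E=0): n1=0, n2=1, n3=1, n4=1, n5=0, n6=1, n7=1, giving Y=1. Observed 0.
Test 1: faults giving observed 0 are {n2 stuck-at-0, n2 inverted output, n6 stuck-at-0, n6 inverted output, n7 stuck-at-0, n7 inverted output}.
Test 2 (A=0, B=1, C=0, D=1, E=0): fault-free n1=1, n2=0, n3=1, n4=1, n5=0, n6=1, n7=1 → 1; observed 1. Eliminates n6 stuck-at-0, n6 inverted output, n7 stuck-at-0, n7 inverted output.
Test 3 (A=1, B=1, C=0, D=1, E=0): fault-free n1=0, n2=0, n3=1, n4=0, n5=0, n6=0, n7=0 → 0; observed 1. Eliminates n2 stuck-at-0.
Only n2 inverted output is consistent with every test.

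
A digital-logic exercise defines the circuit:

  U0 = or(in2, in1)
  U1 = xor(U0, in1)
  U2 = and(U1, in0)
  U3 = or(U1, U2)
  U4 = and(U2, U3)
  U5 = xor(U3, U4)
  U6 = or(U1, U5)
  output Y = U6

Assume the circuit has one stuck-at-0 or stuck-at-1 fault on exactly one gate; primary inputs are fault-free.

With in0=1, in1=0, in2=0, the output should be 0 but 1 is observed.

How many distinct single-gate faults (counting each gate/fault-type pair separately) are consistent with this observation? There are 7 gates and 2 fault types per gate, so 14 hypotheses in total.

6

Fault-free: U0=0, U1=0, U2=0, U3=0, U4=0, U5=0, U6=0 → 0. Observed 1.
  U0 stuck-at-0: output 0 ✗
  U0 stuck-at-1: output 1 ✓
  U1 stuck-at-0: output 0 ✗
  U1 stuck-at-1: output 1 ✓
  U2 stuck-at-0: output 0 ✗
  U2 stuck-at-1: output 0 ✗
  U3 stuck-at-0: output 0 ✗
  U3 stuck-at-1: output 1 ✓
  U4 stuck-at-0: output 0 ✗
  U4 stuck-at-1: output 1 ✓
  U5 stuck-at-0: output 0 ✗
  U5 stuck-at-1: output 1 ✓
  U6 stuck-at-0: output 0 ✗
  U6 stuck-at-1: output 1 ✓
Consistent faults: {U0 stuck-at-1, U1 stuck-at-1, U3 stuck-at-1, U4 stuck-at-1, U5 stuck-at-1, U6 stuck-at-1} — 6 in all.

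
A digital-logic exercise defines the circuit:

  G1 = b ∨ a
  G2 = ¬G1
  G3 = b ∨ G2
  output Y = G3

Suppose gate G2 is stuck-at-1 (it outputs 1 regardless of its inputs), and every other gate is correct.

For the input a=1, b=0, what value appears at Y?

Propagate with G2 forced: G1=1, G2=1 [stuck-at-1], G3=1.
So Y = 1. (Without the fault it would be 0.)

1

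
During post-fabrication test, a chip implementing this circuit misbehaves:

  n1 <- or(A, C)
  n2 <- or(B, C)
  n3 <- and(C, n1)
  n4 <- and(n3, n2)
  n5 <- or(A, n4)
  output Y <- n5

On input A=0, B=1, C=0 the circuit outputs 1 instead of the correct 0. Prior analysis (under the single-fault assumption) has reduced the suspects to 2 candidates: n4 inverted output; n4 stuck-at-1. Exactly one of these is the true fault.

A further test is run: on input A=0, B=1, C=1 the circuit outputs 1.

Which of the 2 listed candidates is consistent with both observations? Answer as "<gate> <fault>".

Evaluate each candidate on input A=0, B=1, C=1:
  n4 inverted output: n1=1, n2=1, n3=1, n4=0 [inverted output], n5=0 → 0 — eliminated
  n4 stuck-at-1: n1=1, n2=1, n3=1, n4=1 [stuck-at-1], n5=1 → 1 — matches
Only n4 stuck-at-1 reproduces the observed 1.

n4 stuck-at-1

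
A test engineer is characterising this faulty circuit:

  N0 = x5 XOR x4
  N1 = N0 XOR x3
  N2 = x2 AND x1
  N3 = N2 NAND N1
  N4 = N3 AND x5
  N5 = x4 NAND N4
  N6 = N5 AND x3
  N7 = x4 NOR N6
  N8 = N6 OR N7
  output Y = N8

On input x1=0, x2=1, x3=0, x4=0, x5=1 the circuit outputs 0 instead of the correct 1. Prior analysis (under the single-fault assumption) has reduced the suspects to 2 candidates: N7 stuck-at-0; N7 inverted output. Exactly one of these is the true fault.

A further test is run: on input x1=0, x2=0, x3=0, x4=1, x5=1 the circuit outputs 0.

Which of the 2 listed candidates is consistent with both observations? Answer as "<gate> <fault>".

N7 stuck-at-0

Evaluate each candidate on input x1=0, x2=0, x3=0, x4=1, x5=1:
  N7 stuck-at-0: N0=0, N1=0, N2=0, N3=1, N4=1, N5=0, N6=0, N7=0 [stuck-at-0], N8=0 → 0 — matches
  N7 inverted output: N0=0, N1=0, N2=0, N3=1, N4=1, N5=0, N6=0, N7=1 [inverted output], N8=1 → 1 — eliminated
Only N7 stuck-at-0 reproduces the observed 0.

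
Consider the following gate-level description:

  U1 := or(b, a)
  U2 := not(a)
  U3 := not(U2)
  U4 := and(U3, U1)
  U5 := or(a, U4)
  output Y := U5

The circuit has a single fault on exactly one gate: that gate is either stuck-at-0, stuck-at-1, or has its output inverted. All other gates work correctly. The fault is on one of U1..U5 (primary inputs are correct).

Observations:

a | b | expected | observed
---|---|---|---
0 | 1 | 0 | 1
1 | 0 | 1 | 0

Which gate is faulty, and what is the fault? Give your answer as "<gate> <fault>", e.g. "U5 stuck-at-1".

U5 inverted output

Fault-free values for test 1 (a=0, b=1): U1=1, U2=1, U3=0, U4=0, U5=0, giving Y=0. Observed 1.
Test 1: faults giving observed 1 are {U2 stuck-at-0, U2 inverted output, U3 stuck-at-1, U3 inverted output, U4 stuck-at-1, U4 inverted output, U5 stuck-at-1, U5 inverted output}.
Test 2 (a=1, b=0): fault-free U1=1, U2=0, U3=1, U4=1, U5=1 → 1; observed 0. Eliminates U2 stuck-at-0, U2 inverted output, U3 stuck-at-1, U3 inverted output, U4 stuck-at-1, U4 inverted output, U5 stuck-at-1.
Only U5 inverted output is consistent with every test.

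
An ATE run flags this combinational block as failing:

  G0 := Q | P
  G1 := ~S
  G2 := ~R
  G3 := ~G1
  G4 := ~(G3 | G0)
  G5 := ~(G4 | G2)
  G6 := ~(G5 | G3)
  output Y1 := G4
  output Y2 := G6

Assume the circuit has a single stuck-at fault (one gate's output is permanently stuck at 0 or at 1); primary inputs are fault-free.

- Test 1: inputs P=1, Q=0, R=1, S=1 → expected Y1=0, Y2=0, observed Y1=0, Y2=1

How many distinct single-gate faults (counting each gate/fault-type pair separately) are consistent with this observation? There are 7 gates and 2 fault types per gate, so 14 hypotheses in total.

1

Fault-free: G0=1, G1=0, G2=0, G3=1, G4=0, G5=1, G6=0 → Y1=0, Y2=0. Observed Y1=0, Y2=1.
  G0 stuck-at-0: output Y1=0, Y2=0 ✗
  G0 stuck-at-1: output Y1=0, Y2=0 ✗
  G1 stuck-at-0: output Y1=0, Y2=0 ✗
  G1 stuck-at-1: output Y1=0, Y2=0 ✗
  G2 stuck-at-0: output Y1=0, Y2=0 ✗
  G2 stuck-at-1: output Y1=0, Y2=0 ✗
  G3 stuck-at-0: output Y1=0, Y2=0 ✗
  G3 stuck-at-1: output Y1=0, Y2=0 ✗
  G4 stuck-at-0: output Y1=0, Y2=0 ✗
  G4 stuck-at-1: output Y1=1, Y2=0 ✗
  G5 stuck-at-0: output Y1=0, Y2=0 ✗
  G5 stuck-at-1: output Y1=0, Y2=0 ✗
  G6 stuck-at-0: output Y1=0, Y2=0 ✗
  G6 stuck-at-1: output Y1=0, Y2=1 ✓
Consistent faults: {G6 stuck-at-1} — 1 in all.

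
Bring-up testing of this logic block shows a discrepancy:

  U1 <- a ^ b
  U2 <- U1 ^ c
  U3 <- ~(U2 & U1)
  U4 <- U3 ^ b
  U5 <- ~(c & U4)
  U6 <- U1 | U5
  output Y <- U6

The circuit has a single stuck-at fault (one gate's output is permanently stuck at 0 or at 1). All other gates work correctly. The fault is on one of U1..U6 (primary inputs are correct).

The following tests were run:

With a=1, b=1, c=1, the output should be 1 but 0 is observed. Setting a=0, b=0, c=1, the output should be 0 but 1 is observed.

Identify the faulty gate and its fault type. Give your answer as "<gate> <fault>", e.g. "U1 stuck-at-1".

U3 stuck-at-0

Fault-free values for test 1 (a=1, b=1, c=1): U1=0, U2=1, U3=1, U4=0, U5=1, U6=1, giving Y=1. Observed 0.
Test 1: faults giving observed 0 are {U3 stuck-at-0, U4 stuck-at-1, U5 stuck-at-0, U6 stuck-at-0}.
Test 2 (a=0, b=0, c=1): fault-free U1=0, U2=1, U3=1, U4=1, U5=0, U6=0 → 0; observed 1. Eliminates U4 stuck-at-1, U5 stuck-at-0, U6 stuck-at-0.
Only U3 stuck-at-0 is consistent with every test.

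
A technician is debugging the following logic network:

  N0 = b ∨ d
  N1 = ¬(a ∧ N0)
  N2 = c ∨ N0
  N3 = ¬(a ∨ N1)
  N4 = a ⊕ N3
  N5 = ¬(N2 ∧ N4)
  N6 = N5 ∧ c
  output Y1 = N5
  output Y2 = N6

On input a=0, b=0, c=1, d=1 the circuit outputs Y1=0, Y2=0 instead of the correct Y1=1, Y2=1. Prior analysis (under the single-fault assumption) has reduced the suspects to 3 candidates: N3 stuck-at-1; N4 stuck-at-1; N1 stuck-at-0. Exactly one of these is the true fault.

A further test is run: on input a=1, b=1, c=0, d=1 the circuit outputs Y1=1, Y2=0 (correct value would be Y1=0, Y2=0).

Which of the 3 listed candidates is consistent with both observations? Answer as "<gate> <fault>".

Evaluate each candidate on input a=1, b=1, c=0, d=1:
  N3 stuck-at-1: N0=1, N1=0, N2=1, N3=1 [stuck-at-1], N4=0, N5=1, N6=0 → Y1=1, Y2=0 — matches
  N4 stuck-at-1: N0=1, N1=0, N2=1, N3=0, N4=1 [stuck-at-1], N5=0, N6=0 → Y1=0, Y2=0 — eliminated
  N1 stuck-at-0: N0=1, N1=0 [stuck-at-0], N2=1, N3=0, N4=1, N5=0, N6=0 → Y1=0, Y2=0 — eliminated
Only N3 stuck-at-1 reproduces the observed Y1=1, Y2=0.

N3 stuck-at-1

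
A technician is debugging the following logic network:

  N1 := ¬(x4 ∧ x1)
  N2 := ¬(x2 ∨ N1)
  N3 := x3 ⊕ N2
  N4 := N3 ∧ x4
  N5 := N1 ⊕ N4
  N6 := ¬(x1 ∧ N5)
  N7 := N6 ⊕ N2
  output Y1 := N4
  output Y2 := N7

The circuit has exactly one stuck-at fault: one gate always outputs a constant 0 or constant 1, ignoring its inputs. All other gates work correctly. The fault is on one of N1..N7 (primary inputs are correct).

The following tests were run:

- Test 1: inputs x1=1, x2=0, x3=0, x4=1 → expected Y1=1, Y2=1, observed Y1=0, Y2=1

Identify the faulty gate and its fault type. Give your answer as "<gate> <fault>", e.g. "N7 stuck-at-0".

N2 stuck-at-0

Fault-free values for test 1 (x1=1, x2=0, x3=0, x4=1): N1=0, N2=1, N3=1, N4=1, N5=1, N6=0, N7=1, giving Y1=1, Y2=1. Observed Y1=0, Y2=1.
Test 1: faults giving observed Y1=0, Y2=1 are {N2 stuck-at-0}.
Only N2 stuck-at-0 is consistent with every test.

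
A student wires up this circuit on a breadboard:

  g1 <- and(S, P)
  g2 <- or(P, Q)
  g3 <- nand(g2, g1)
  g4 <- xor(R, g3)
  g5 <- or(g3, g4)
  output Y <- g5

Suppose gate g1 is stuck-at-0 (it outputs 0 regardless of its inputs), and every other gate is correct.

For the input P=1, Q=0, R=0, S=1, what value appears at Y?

Propagate with g1 forced: g1=0 [stuck-at-0], g2=1, g3=1, g4=1, g5=1.
So Y = 1. (Without the fault it would be 0.)

1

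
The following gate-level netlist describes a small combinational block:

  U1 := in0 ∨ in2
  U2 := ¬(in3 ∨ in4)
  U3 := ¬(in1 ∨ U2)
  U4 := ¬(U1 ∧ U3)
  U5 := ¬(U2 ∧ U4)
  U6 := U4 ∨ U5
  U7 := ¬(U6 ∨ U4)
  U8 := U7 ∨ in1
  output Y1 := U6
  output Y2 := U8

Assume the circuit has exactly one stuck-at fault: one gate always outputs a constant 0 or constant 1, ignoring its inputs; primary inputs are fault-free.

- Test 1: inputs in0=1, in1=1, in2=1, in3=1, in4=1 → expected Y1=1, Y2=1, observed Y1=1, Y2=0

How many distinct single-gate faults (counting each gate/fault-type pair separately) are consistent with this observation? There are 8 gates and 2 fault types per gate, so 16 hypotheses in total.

1

Fault-free: U1=1, U2=0, U3=0, U4=1, U5=1, U6=1, U7=0, U8=1 → Y1=1, Y2=1. Observed Y1=1, Y2=0.
  U1: none of the 2 fault types match ✗
  U2: none of the 2 fault types match ✗
  U3: none of the 2 fault types match ✗
  U4: none of the 2 fault types match ✗
  U5: none of the 2 fault types match ✗
  U6: none of the 2 fault types match ✗
  U7: none of the 2 fault types match ✗
  U8: stuck-at-0 ✓; others ✗
Consistent faults: {U8 stuck-at-0} — 1 in all.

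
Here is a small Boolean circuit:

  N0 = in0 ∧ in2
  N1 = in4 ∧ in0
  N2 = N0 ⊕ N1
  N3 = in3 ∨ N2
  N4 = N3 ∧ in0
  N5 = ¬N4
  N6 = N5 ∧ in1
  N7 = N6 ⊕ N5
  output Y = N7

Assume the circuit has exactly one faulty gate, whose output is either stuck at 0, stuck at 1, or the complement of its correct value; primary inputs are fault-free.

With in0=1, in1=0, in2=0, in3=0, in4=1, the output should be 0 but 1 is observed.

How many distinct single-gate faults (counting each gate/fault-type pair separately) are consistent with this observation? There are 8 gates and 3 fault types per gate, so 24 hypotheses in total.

16

Fault-free: N0=0, N1=1, N2=1, N3=1, N4=1, N5=0, N6=0, N7=0 → 0. Observed 1.
  N0: stuck-at-1, inverted output ✓; others ✗
  N1: stuck-at-0, inverted output ✓; others ✗
  N2: stuck-at-0, inverted output ✓; others ✗
  N3: stuck-at-0, inverted output ✓; others ✗
  N4: stuck-at-0, inverted output ✓; others ✗
  N5: stuck-at-1, inverted output ✓; others ✗
  N6: stuck-at-1, inverted output ✓; others ✗
  N7: stuck-at-1, inverted output ✓; others ✗
Consistent faults: {N0 stuck-at-1, N0 inverted output, N1 stuck-at-0, N1 inverted output, N2 stuck-at-0, N2 inverted output, N3 stuck-at-0, N3 inverted output, N4 stuck-at-0, N4 inverted output, N5 stuck-at-1, N5 inverted output, N6 stuck-at-1, N6 inverted output, N7 stuck-at-1, N7 inverted output} — 16 in all.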